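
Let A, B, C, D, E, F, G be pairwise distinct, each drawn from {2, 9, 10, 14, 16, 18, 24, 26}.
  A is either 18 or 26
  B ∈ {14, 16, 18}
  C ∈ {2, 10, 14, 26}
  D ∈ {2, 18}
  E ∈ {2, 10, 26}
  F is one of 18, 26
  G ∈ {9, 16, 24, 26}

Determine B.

16

A and F share exactly the 2 values {18, 26}; by pigeonhole those values go to them, so strike 18, 26 from B, C, D, E, G.
That leaves D = 2. So C, E can't be 2.
E must be 10 (only option left). Eliminate 10 elsewhere: C.
C has just one choice, so C = 14. So B can't be 14.
So B = 16.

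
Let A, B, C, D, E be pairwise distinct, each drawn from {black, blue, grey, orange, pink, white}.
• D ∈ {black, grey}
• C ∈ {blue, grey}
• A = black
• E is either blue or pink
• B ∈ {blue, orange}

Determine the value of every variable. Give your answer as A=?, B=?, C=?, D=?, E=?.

A has just one choice, so A = black. Eliminate black elsewhere: D.
D's domain is down to {grey}, so D = grey. Strike grey from C.
C must be blue (only option left). So B, E can't be blue.
E must be pink (only option left).
B must be orange (only option left).

A=black, B=orange, C=blue, D=grey, E=pink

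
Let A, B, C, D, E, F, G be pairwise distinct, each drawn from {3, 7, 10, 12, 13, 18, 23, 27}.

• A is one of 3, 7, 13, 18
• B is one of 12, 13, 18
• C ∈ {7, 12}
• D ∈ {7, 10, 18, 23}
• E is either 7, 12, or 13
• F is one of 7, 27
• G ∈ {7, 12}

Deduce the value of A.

3

C and G between them cover only {7, 12} — a naked pair. Remove those values from A, B, D, E, F.
That leaves E = 13. Strike 13 from A, B.
That leaves F = 27.
That leaves B = 18. So A, D can't be 18.
So A = 3.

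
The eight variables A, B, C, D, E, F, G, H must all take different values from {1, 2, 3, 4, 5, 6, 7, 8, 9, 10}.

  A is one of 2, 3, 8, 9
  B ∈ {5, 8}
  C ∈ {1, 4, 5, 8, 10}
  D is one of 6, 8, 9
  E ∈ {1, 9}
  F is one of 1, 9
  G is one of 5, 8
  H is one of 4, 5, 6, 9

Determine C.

The 2 variables B and G are confined to {5, 8}, which locks those values in; drop them from A, C, D, H.
The 2 variables E and F are confined to {1, 9}, which locks those values in; drop them from A, C, D, H.
That leaves D = 6. Remove 6 from H.
H's domain is down to {4}, so H = 4. So C can't be 4.
So C = 10.

10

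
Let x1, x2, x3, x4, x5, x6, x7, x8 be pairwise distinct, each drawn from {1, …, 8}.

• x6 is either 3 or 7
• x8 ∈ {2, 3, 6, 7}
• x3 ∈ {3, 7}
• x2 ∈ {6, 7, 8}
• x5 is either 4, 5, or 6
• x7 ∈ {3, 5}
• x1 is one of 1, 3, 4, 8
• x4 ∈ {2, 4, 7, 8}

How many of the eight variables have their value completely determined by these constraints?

Among the 8 variables, 1 fits only x1 (and all 8 values in {1, 2, 3, 4, 5, 6, 7, 8} must be used), so x1 = 1.
x3 and x6 between them cover only {3, 7} — a naked pair. Remove those values from x2, x4, x7, x8.
x7 must be 5 (only option left). Strike 5 from x5.
Determined: x1=1, x7=5. The other variables each still have more than one consistent value. That makes 2.

2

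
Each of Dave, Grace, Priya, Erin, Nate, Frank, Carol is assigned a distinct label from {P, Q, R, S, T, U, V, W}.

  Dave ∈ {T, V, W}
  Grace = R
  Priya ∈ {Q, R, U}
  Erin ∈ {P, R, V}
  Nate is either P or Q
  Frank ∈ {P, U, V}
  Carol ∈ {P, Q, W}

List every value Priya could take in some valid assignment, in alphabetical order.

Grace must be R (only option left). Strike R from Priya, Erin.
The 6 still-open variables together cover exactly {P, Q, T, U, V, W} — 6 values for 6 variables — and T appears only in Dave's list, so Dave = T.
The 5 still-open variables draw from only 5 values {P, Q, U, V, W}, so each is used; only Carol can be W, hence Carol = W.
No further eliminations apply; Priya can still be any of Q, U.

Q, U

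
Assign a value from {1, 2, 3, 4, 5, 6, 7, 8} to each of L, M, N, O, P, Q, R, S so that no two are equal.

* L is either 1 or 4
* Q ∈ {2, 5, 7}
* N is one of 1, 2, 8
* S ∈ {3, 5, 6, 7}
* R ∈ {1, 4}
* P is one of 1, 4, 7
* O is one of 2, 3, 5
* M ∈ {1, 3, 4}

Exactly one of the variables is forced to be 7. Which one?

P

Among the 8 variables, 6 fits only S (and all 8 values in {1, 2, 3, 4, 5, 6, 7, 8} must be used), so S = 6.
The 7 still-open variables draw from only 7 values {1, 2, 3, 4, 5, 7, 8}, so each is used; only N can be 8, hence N = 8.
L and R between them cover only {1, 4} — a naked pair. Remove those values from M, P.
So 7 goes to P.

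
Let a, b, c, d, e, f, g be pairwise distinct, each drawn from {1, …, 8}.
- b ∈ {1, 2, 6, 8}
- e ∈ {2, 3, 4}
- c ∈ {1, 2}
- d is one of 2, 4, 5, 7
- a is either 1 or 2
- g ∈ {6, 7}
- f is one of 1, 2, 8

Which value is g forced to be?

The 2 variables a and c are confined to {1, 2}, which locks those values in; drop them from b, d, e, f.
f must be 8 (only option left). Strike 8 from b.
b's domain is down to {6}, so b = 6. Eliminate 6 elsewhere: g.
So g = 7.

7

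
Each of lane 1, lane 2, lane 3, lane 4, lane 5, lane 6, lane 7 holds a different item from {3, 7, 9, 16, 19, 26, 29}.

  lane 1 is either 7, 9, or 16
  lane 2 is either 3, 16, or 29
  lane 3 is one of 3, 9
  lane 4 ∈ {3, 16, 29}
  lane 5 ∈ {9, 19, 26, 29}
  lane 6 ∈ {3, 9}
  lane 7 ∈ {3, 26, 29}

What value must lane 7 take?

Among the 7 variables, 7 fits only lane 1 (and all 7 values in {3, 7, 9, 16, 19, 26, 29} must be used), so lane 1 = 7.
Among the 6 still-open variables, 19 fits only lane 5 (and all 6 values in {3, 9, 16, 19, 26, 29} must be used), so lane 5 = 19.
The 5 still-open variables together cover exactly {3, 9, 16, 26, 29} — 5 values for 5 variables — and 26 appears only in lane 7's list, so lane 7 = 26.

26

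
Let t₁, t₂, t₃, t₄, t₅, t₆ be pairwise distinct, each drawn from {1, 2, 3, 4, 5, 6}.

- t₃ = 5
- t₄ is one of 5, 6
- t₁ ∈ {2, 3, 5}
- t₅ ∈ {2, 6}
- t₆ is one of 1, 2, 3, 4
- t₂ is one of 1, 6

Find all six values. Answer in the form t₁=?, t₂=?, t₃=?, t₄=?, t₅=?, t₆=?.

t₁=3, t₂=1, t₃=5, t₄=6, t₅=2, t₆=4

t₃ has just one choice, so t₃ = 5. Remove 5 from t₁, t₄.
t₄'s domain is down to {6}, so t₄ = 6. Eliminate 6 elsewhere: t₂, t₅.
That leaves t₅ = 2. Strike 2 from t₁, t₆.
t₁ must be 3 (only option left). Strike 3 from t₆.
That leaves t₂ = 1. So t₆ can't be 1.
t₆ must be 4 (only option left).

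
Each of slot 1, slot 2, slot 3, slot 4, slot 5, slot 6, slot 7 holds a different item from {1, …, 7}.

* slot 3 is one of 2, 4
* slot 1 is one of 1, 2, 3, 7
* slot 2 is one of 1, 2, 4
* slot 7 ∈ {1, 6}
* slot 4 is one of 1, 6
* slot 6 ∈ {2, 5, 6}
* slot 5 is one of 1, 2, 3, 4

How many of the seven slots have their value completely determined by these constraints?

The 7 variables draw from only 7 values {1, 2, 3, 4, 5, 6, 7}, so each is used; only slot 6 can be 5, hence slot 6 = 5.
The 6 still-open variables draw from only 6 values {1, 2, 3, 4, 6, 7}, so each is used; only slot 1 can be 7, hence slot 1 = 7.
The 5 still-open variables together cover exactly {1, 2, 3, 4, 6} — 5 values for 5 variables — and 3 appears only in slot 5's list, so slot 5 = 3.
slot 4 and slot 7 share exactly the 2 values {1, 6}; by pigeonhole those values go to them, so strike 1, 6 from slot 2.
Determined: slot 1=7, slot 5=3, slot 6=5. The other slots each still have more than one consistent value. That makes 3.

3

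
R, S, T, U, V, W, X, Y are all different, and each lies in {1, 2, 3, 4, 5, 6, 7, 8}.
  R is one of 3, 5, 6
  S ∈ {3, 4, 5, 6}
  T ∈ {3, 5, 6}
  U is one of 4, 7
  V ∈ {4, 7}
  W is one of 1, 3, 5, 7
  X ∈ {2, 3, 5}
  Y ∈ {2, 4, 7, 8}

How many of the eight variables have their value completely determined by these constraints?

3

The 8 variables together cover exactly {1, 2, 3, 4, 5, 6, 7, 8} — 8 values for 8 variables — and 1 appears only in W's list, so W = 1.
Among the 7 still-open variables, 8 fits only Y (and all 7 values in {2, 3, 4, 5, 6, 7, 8} must be used), so Y = 8.
The 6 still-open variables draw from only 6 values {2, 3, 4, 5, 6, 7}, so each is used; only X can be 2, hence X = 2.
U and V share exactly the 2 values {4, 7}; by pigeonhole those values go to them, so strike 4, 7 from S.
Determined: W=1, X=2, Y=8. The other variables each still have more than one consistent value. That makes 3.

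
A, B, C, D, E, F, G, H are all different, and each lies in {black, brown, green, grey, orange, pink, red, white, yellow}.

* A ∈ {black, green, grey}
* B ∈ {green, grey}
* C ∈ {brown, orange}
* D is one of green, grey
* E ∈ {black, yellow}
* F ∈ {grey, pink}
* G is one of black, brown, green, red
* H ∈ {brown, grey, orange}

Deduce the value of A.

black

Among the 8 variables, pink fits only F (and all 8 values in {black, brown, green, grey, orange, pink, red, yellow} must be used), so F = pink.
The 7 still-open variables together cover exactly {black, brown, green, grey, orange, red, yellow} — 7 values for 7 variables — and red appears only in G's list, so G = red.
Among the 6 still-open variables, yellow fits only E (and all 6 values in {black, brown, green, grey, orange, yellow} must be used), so E = yellow.
The 5 still-open variables together cover exactly {black, brown, green, grey, orange} — 5 values for 5 variables — and black appears only in A's list, so A = black.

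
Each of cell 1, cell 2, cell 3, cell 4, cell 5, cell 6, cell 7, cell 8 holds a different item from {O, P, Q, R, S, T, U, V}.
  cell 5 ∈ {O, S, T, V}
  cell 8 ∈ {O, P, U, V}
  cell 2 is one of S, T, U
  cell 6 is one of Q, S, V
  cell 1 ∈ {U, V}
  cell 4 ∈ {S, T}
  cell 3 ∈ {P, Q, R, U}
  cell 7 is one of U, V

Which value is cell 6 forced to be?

Q

The 8 variables draw from only 8 values {O, P, Q, R, S, T, U, V}, so each is used; only cell 3 can be R, hence cell 3 = R.
Among the 7 still-open variables, P fits only cell 8 (and all 7 values in {O, P, Q, S, T, U, V} must be used), so cell 8 = P.
The 6 still-open variables draw from only 6 values {O, Q, S, T, U, V}, so each is used; only cell 5 can be O, hence cell 5 = O.
The 5 still-open variables draw from only 5 values {Q, S, T, U, V}, so each is used; only cell 6 can be Q, hence cell 6 = Q.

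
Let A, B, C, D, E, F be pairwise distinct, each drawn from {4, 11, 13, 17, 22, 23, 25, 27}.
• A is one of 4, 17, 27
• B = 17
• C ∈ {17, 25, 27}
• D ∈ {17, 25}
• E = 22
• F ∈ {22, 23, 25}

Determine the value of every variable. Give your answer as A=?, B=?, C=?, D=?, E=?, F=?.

B must be 17 (only option left). Eliminate 17 elsewhere: A, C, D.
D has just one choice, so D = 25. Remove 25 from C, F.
That leaves E = 22. Remove 22 from F.
F has just one choice, so F = 23.
C must be 27 (only option left). Eliminate 27 elsewhere: A.
A has just one choice, so A = 4.

A=4, B=17, C=27, D=25, E=22, F=23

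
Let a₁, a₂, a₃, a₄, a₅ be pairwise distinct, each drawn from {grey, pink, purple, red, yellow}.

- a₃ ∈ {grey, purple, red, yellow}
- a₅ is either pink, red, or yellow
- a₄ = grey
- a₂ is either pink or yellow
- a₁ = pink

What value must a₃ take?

a₁ must be pink (only option left). So a₂, a₅ can't be pink.
a₂ must be yellow (only option left). Eliminate yellow elsewhere: a₃, a₅.
That leaves a₄ = grey. So a₃ can't be grey.
a₅ must be red (only option left). Strike red from a₃.
So a₃ = purple.

purple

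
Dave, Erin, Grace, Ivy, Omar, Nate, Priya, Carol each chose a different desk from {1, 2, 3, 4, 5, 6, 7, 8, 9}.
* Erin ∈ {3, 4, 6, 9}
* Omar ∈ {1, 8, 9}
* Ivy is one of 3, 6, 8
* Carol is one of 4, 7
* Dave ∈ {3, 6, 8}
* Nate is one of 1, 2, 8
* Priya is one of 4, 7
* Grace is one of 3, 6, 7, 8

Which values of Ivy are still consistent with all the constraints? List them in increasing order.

3, 6, 8

The 8 variables draw from only 8 values {1, 2, 3, 4, 6, 7, 8, 9}, so each is used; only Nate can be 2, hence Nate = 2.
Among the 7 still-open variables, 1 fits only Omar (and all 7 values in {1, 3, 4, 6, 7, 8, 9} must be used), so Omar = 1.
Among the 6 still-open variables, 9 fits only Erin (and all 6 values in {3, 4, 6, 7, 8, 9} must be used), so Erin = 9.
Priya and Carol between them cover only {4, 7} — a naked pair. Remove those values from Grace.
No further eliminations apply; Ivy can still be any of 3, 6, 8.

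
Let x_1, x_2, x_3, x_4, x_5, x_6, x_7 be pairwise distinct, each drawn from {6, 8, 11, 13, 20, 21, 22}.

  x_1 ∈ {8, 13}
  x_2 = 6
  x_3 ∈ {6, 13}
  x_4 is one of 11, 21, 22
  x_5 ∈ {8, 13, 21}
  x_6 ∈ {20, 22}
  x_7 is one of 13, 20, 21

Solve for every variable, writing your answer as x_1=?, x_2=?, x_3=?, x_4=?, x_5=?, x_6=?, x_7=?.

x_2 has just one choice, so x_2 = 6. Strike 6 from x_3.
x_3 must be 13 (only option left). Remove 13 from x_1, x_5, x_7.
x_1 has just one choice, so x_1 = 8. Strike 8 from x_5.
x_5 must be 21 (only option left). Eliminate 21 elsewhere: x_4, x_7.
x_7's domain is down to {20}, so x_7 = 20. Strike 20 from x_6.
x_6 must be 22 (only option left). Eliminate 22 elsewhere: x_4.
x_4 has just one choice, so x_4 = 11.

x_1=8, x_2=6, x_3=13, x_4=11, x_5=21, x_6=22, x_7=20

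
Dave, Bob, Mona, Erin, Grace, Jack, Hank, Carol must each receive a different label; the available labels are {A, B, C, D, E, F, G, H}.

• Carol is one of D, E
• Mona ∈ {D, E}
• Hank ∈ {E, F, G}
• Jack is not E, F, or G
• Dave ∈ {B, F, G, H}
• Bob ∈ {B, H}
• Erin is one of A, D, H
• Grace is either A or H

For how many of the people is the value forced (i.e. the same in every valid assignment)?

Among the 8 variables, C fits only Jack (and all 8 values in {A, B, C, D, E, F, G, H} must be used), so Jack = C.
Mona and Carol share exactly the 2 values {D, E}; by pigeonhole those values go to them, so strike D, E from Erin, Hank.
The 2 variables Erin and Grace are confined to {A, H}, which locks those values in; drop them from Dave, Bob.
That leaves Bob = B. So Dave can't be B.
Determined: Bob=B, Jack=C. The other people each still have more than one consistent value. That makes 2.

2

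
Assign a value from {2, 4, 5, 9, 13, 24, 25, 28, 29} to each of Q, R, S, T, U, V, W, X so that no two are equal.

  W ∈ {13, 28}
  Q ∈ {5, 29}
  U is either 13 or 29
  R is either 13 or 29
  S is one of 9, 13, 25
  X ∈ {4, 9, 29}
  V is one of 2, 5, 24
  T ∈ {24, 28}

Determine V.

The 2 variables R and U are confined to {13, 29}, which locks those values in; drop them from Q, S, W, X.
Q has just one choice, so Q = 5. Strike 5 from V.
W has just one choice, so W = 28. Remove 28 from T.
T must be 24 (only option left). Strike 24 from V.
So V = 2.

2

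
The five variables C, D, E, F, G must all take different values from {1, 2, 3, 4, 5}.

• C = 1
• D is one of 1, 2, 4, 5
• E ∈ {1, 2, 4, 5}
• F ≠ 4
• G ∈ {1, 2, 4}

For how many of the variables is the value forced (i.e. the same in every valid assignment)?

C's domain is down to {1}, so C = 1. Eliminate 1 elsewhere: D, E, F, G.
The 4 still-open variables draw from only 4 values {2, 3, 4, 5}, so each is used; only F can be 3, hence F = 3.
Determined: C=1, F=3. The other variables each still have more than one consistent value. That makes 2.

2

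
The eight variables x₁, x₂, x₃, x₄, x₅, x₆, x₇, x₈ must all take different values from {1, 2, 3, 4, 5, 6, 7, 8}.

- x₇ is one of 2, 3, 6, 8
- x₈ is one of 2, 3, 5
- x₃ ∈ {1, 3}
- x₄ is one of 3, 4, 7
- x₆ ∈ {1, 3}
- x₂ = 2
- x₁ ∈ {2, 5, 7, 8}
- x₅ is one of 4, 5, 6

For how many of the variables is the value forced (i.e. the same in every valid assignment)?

x₂ must be 2 (only option left). Remove 2 from x₁, x₇, x₈.
x₃ and x₆ between them cover only {1, 3} — a naked pair. Remove those values from x₄, x₇, x₈.
x₈ must be 5 (only option left). Strike 5 from x₁, x₅.
Determined: x₂=2, x₈=5. The other variables each still have more than one consistent value. That makes 2.

2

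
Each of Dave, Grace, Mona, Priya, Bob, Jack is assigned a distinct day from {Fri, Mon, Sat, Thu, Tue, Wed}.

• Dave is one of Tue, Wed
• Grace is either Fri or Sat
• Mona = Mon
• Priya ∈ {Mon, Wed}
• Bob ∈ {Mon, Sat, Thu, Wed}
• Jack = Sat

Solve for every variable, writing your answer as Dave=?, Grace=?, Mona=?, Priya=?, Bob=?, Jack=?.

Mona has just one choice, so Mona = Mon. So Priya, Bob can't be Mon.
Priya has just one choice, so Priya = Wed. Remove Wed from Dave, Bob.
That leaves Jack = Sat. Eliminate Sat elsewhere: Grace, Bob.
Dave must be Tue (only option left).
Grace must be Fri (only option left).
Bob has just one choice, so Bob = Thu.

Dave=Tue, Grace=Fri, Mona=Mon, Priya=Wed, Bob=Thu, Jack=Sat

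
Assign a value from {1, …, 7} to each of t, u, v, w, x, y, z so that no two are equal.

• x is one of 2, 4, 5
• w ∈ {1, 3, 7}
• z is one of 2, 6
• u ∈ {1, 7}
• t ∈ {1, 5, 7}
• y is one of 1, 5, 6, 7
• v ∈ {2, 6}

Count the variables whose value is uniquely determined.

The 7 variables draw from only 7 values {1, 2, 3, 4, 5, 6, 7}, so each is used; only w can be 3, hence w = 3.
The 6 still-open variables draw from only 6 values {1, 2, 4, 5, 6, 7}, so each is used; only x can be 4, hence x = 4.
The 2 variables v and z are confined to {2, 6}, which locks those values in; drop them from y.
Determined: w=3, x=4. The other variables each still have more than one consistent value. That makes 2.

2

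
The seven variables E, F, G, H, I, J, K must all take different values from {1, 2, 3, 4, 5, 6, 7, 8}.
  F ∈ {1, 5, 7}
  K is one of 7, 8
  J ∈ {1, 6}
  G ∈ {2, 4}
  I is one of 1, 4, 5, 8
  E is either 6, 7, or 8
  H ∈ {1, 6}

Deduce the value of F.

5

The 7 variables draw from only 7 values {1, 2, 4, 5, 6, 7, 8}, so each is used; only G can be 2, hence G = 2.
The 6 still-open variables draw from only 6 values {1, 4, 5, 6, 7, 8}, so each is used; only I can be 4, hence I = 4.
The 5 still-open variables draw from only 5 values {1, 5, 6, 7, 8}, so each is used; only F can be 5, hence F = 5.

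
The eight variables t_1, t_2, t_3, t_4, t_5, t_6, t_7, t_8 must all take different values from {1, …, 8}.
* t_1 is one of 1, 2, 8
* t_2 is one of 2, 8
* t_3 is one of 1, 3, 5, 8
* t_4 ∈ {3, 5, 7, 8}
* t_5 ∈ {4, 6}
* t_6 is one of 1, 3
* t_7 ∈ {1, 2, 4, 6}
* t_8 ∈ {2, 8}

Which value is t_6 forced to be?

3

The 8 variables together cover exactly {1, 2, 3, 4, 5, 6, 7, 8} — 8 values for 8 variables — and 7 appears only in t_4's list, so t_4 = 7.
Among the 7 still-open variables, 5 fits only t_3 (and all 7 values in {1, 2, 3, 4, 5, 6, 8} must be used), so t_3 = 5.
The 6 still-open variables draw from only 6 values {1, 2, 3, 4, 6, 8}, so each is used; only t_6 can be 3, hence t_6 = 3.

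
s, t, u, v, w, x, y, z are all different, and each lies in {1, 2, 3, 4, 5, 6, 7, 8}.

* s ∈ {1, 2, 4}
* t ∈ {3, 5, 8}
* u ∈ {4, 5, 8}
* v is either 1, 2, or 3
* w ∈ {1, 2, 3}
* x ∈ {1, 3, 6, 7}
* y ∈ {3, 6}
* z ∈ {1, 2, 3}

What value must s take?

The 8 variables draw from only 8 values {1, 2, 3, 4, 5, 6, 7, 8}, so each is used; only x can be 7, hence x = 7.
Among the 7 still-open variables, 6 fits only y (and all 7 values in {1, 2, 3, 4, 5, 6, 8} must be used), so y = 6.
v, w, z share exactly the 3 values {1, 2, 3}; by pigeonhole those values go to them, so strike 1, 2, 3 from s, t.
So s = 4.

4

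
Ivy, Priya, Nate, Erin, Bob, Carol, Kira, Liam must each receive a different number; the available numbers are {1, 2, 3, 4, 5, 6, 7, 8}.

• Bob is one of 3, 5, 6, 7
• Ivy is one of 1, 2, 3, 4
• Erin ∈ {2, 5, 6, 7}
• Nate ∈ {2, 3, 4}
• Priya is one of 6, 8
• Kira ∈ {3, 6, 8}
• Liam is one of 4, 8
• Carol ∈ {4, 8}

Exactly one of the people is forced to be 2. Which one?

Nate

The 8 variables together cover exactly {1, 2, 3, 4, 5, 6, 7, 8} — 8 values for 8 variables — and 1 appears only in Ivy's list, so Ivy = 1.
Carol and Liam between them cover only {4, 8} — a naked pair. Remove those values from Priya, Nate, Kira.
That leaves Priya = 6. Strike 6 from Erin, Bob, Kira.
Kira has just one choice, so Kira = 3. Remove 3 from Nate, Bob.
So 2 goes to Nate.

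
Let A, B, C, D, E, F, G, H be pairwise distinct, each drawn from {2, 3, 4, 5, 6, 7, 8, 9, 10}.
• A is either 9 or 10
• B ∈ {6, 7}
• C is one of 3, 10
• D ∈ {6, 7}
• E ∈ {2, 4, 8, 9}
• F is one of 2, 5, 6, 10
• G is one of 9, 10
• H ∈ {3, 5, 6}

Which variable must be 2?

A and G between them cover only {9, 10} — a naked pair. Remove those values from C, E, F.
C must be 3 (only option left). Strike 3 from H.
B and D between them cover only {6, 7} — a naked pair. Remove those values from F, H.
H's domain is down to {5}, so H = 5. Eliminate 5 elsewhere: F.
So 2 goes to F.

F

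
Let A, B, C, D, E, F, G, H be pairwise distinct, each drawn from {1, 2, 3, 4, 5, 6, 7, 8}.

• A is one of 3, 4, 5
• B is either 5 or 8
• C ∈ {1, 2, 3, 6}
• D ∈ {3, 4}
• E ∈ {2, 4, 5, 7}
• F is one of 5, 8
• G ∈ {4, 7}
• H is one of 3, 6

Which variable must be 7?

G

Among the 8 variables, 1 fits only C (and all 8 values in {1, 2, 3, 4, 5, 6, 7, 8} must be used), so C = 1.
The 7 still-open variables together cover exactly {2, 3, 4, 5, 6, 7, 8} — 7 values for 7 variables — and 2 appears only in E's list, so E = 2.
Among the 6 still-open variables, 6 fits only H (and all 6 values in {3, 4, 5, 6, 7, 8} must be used), so H = 6.
Among the 5 still-open variables, 7 fits only G (and all 5 values in {3, 4, 5, 7, 8} must be used), so G = 7.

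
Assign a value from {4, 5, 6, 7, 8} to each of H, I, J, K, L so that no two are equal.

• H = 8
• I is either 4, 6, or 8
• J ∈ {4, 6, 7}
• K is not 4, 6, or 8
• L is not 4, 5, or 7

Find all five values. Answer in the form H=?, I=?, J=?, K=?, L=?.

H has just one choice, so H = 8. Remove 8 from I, L.
That leaves L = 6. Remove 6 from I, J.
That leaves I = 4. So J can't be 4.
J's domain is down to {7}, so J = 7. So K can't be 7.
K's domain is down to {5}, so K = 5.

H=8, I=4, J=7, K=5, L=6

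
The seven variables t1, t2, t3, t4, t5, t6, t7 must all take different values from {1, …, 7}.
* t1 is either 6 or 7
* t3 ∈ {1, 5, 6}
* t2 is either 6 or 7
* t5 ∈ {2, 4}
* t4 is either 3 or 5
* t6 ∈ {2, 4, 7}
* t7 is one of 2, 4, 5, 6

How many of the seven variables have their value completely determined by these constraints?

3

The 7 variables draw from only 7 values {1, 2, 3, 4, 5, 6, 7}, so each is used; only t3 can be 1, hence t3 = 1.
The 6 still-open variables together cover exactly {2, 3, 4, 5, 6, 7} — 6 values for 6 variables — and 3 appears only in t4's list, so t4 = 3.
Among the 5 still-open variables, 5 fits only t7 (and all 5 values in {2, 4, 5, 6, 7} must be used), so t7 = 5.
t1 and t2 between them cover only {6, 7} — a naked pair. Remove those values from t6.
Determined: t3=1, t4=3, t7=5. The other variables each still have more than one consistent value. That makes 3.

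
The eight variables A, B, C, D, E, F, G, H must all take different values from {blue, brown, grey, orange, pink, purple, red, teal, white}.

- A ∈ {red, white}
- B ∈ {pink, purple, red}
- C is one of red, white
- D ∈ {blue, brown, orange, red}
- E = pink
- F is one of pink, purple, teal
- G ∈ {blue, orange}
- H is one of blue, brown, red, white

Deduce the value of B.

E's domain is down to {pink}, so E = pink. So B, F can't be pink.
The 7 still-open variables together cover exactly {blue, brown, orange, purple, red, teal, white} — 7 values for 7 variables — and teal appears only in F's list, so F = teal.
The 6 still-open variables draw from only 6 values {blue, brown, orange, purple, red, white}, so each is used; only B can be purple, hence B = purple.

purple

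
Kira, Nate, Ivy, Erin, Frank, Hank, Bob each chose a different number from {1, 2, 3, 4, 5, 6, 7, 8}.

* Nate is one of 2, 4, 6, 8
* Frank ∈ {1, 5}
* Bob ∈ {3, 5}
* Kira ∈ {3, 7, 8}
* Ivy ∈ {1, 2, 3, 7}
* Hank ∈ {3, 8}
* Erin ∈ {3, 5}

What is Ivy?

Erin and Bob share exactly the 2 values {3, 5}; by pigeonhole those values go to them, so strike 3, 5 from Kira, Ivy, Frank, Hank.
That leaves Frank = 1. So Ivy can't be 1.
Hank must be 8 (only option left). Strike 8 from Kira, Nate.
Kira has just one choice, so Kira = 7. Strike 7 from Ivy.
So Ivy = 2.

2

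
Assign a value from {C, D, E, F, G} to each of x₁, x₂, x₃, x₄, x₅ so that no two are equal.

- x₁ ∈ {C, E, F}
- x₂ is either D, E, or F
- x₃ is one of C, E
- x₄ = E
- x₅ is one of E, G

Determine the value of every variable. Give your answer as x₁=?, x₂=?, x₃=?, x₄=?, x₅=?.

x₄ must be E (only option left). Remove E from x₁, x₂, x₃, x₅.
x₅'s domain is down to {G}, so x₅ = G.
That leaves x₃ = C. Remove C from x₁.
That leaves x₁ = F. So x₂ can't be F.
x₂ has just one choice, so x₂ = D.

x₁=F, x₂=D, x₃=C, x₄=E, x₅=G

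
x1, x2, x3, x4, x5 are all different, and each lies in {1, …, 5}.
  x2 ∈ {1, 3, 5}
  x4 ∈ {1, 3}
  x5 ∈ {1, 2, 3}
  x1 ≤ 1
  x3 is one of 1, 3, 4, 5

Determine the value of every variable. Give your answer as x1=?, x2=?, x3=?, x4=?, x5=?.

x1=1, x2=5, x3=4, x4=3, x5=2

x1's domain is down to {1}, so x1 = 1. Eliminate 1 elsewhere: x2, x3, x4, x5.
x4's domain is down to {3}, so x4 = 3. Remove 3 from x2, x3, x5.
x5 has just one choice, so x5 = 2.
x2's domain is down to {5}, so x2 = 5. Strike 5 from x3.
x3 has just one choice, so x3 = 4.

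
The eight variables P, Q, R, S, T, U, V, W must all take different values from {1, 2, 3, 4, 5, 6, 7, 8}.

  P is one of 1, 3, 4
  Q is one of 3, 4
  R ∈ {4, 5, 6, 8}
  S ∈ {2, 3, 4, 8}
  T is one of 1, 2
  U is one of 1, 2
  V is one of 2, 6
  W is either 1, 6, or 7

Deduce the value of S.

The 8 variables draw from only 8 values {1, 2, 3, 4, 5, 6, 7, 8}, so each is used; only R can be 5, hence R = 5.
The 7 still-open variables together cover exactly {1, 2, 3, 4, 6, 7, 8} — 7 values for 7 variables — and 7 appears only in W's list, so W = 7.
The 6 still-open variables draw from only 6 values {1, 2, 3, 4, 6, 8}, so each is used; only V can be 6, hence V = 6.
The 5 still-open variables draw from only 5 values {1, 2, 3, 4, 8}, so each is used; only S can be 8, hence S = 8.

8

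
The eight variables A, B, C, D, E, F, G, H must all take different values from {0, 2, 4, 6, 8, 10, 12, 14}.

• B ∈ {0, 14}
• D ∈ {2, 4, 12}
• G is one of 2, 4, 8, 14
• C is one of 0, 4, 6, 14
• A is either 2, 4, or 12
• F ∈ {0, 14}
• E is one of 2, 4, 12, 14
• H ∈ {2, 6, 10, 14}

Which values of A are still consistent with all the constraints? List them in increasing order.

The 8 variables together cover exactly {0, 2, 4, 6, 8, 10, 12, 14} — 8 values for 8 variables — and 8 appears only in G's list, so G = 8.
Among the 7 still-open variables, 10 fits only H (and all 7 values in {0, 2, 4, 6, 10, 12, 14} must be used), so H = 10.
The 6 still-open variables draw from only 6 values {0, 2, 4, 6, 12, 14}, so each is used; only C can be 6, hence C = 6.
B and F share exactly the 2 values {0, 14}; by pigeonhole those values go to them, so strike 0, 14 from E.
No further eliminations apply; A can still be any of 2, 4, 12.

2, 4, 12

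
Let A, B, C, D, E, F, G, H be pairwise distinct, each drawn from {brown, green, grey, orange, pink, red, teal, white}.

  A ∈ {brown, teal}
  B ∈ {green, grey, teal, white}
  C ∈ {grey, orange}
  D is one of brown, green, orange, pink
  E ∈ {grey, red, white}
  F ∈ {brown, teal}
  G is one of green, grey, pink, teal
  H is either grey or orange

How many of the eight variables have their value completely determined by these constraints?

2

The 8 variables together cover exactly {brown, green, grey, orange, pink, red, teal, white} — 8 values for 8 variables — and red appears only in E's list, so E = red.
The 7 still-open variables draw from only 7 values {brown, green, grey, orange, pink, teal, white}, so each is used; only B can be white, hence B = white.
The 2 variables A and F are confined to {brown, teal}, which locks those values in; drop them from D, G.
C and H share exactly the 2 values {grey, orange}; by pigeonhole those values go to them, so strike grey, orange from D, G.
Determined: B=white, E=red. The other variables each still have more than one consistent value. That makes 2.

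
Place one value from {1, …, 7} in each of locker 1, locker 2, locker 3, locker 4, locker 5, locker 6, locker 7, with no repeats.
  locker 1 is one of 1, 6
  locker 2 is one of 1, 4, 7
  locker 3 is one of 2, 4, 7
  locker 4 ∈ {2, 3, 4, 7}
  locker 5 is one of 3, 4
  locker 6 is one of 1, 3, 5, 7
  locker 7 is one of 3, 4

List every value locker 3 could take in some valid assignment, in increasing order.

2, 7

The 7 variables draw from only 7 values {1, 2, 3, 4, 5, 6, 7}, so each is used; only locker 6 can be 5, hence locker 6 = 5.
The 6 still-open variables together cover exactly {1, 2, 3, 4, 6, 7} — 6 values for 6 variables — and 6 appears only in locker 1's list, so locker 1 = 6.
The 5 still-open variables together cover exactly {1, 2, 3, 4, 7} — 5 values for 5 variables — and 1 appears only in locker 2's list, so locker 2 = 1.
The 2 variables locker 5 and locker 7 are confined to {3, 4}, which locks those values in; drop them from locker 3, locker 4.
No further eliminations apply; locker 3 can still be any of 2, 7.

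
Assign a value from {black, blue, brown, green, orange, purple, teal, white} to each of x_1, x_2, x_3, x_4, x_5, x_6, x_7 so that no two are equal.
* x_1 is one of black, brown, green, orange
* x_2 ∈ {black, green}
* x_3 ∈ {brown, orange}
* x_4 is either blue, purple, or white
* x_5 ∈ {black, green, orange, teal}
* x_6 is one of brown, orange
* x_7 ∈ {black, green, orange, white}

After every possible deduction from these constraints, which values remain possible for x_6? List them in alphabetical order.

brown, orange

x_3 and x_6 share exactly the 2 values {brown, orange}; by pigeonhole those values go to them, so strike brown, orange from x_1, x_5, x_7.
x_1 and x_2 between them cover only {black, green} — a naked pair. Remove those values from x_5, x_7.
That leaves x_5 = teal.
That leaves x_7 = white. Eliminate white elsewhere: x_4.
No further eliminations apply; x_6 can still be any of brown, orange.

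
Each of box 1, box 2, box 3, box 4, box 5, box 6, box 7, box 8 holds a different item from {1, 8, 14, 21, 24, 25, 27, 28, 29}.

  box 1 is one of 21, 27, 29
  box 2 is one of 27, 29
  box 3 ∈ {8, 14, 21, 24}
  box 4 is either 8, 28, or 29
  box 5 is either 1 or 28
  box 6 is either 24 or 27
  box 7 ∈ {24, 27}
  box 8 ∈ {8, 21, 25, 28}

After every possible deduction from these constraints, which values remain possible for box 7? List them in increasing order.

box 6 and box 7 share exactly the 2 values {24, 27}; by pigeonhole those values go to them, so strike 24, 27 from box 1, box 2, box 3.
box 2 must be 29 (only option left). So box 1, box 4 can't be 29.
box 1's domain is down to {21}, so box 1 = 21. So box 3, box 8 can't be 21.
No further eliminations apply; box 7 can still be any of 24, 27.

24, 27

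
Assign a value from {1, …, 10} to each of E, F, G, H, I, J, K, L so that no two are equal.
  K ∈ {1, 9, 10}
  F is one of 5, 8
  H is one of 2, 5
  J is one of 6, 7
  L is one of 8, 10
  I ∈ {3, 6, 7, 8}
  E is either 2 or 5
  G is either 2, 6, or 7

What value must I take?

3

The 2 variables E and H are confined to {2, 5}, which locks those values in; drop them from F, G.
That leaves F = 8. So I, L can't be 8.
That leaves L = 10. So K can't be 10.
G and J share exactly the 2 values {6, 7}; by pigeonhole those values go to them, so strike 6, 7 from I.
So I = 3.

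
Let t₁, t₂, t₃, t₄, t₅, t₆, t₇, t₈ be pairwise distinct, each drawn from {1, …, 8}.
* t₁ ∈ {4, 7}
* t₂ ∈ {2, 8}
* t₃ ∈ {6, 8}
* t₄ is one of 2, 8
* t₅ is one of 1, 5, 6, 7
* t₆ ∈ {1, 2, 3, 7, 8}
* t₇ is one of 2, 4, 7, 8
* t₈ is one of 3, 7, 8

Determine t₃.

The 8 variables draw from only 8 values {1, 2, 3, 4, 5, 6, 7, 8}, so each is used; only t₅ can be 5, hence t₅ = 5.
The 7 still-open variables together cover exactly {1, 2, 3, 4, 6, 7, 8} — 7 values for 7 variables — and 1 appears only in t₆'s list, so t₆ = 1.
The 6 still-open variables together cover exactly {2, 3, 4, 6, 7, 8} — 6 values for 6 variables — and 3 appears only in t₈'s list, so t₈ = 3.
Among the 5 still-open variables, 6 fits only t₃ (and all 5 values in {2, 4, 6, 7, 8} must be used), so t₃ = 6.

6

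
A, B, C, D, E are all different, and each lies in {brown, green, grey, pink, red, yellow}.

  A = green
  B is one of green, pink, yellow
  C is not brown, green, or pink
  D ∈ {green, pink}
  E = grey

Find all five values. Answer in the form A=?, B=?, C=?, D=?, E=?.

A must be green (only option left). Remove green from B, D.
That leaves D = pink. Strike pink from B.
E must be grey (only option left). Remove grey from C.
B's domain is down to {yellow}, so B = yellow. Eliminate yellow elsewhere: C.
C has just one choice, so C = red.

A=green, B=yellow, C=red, D=pink, E=grey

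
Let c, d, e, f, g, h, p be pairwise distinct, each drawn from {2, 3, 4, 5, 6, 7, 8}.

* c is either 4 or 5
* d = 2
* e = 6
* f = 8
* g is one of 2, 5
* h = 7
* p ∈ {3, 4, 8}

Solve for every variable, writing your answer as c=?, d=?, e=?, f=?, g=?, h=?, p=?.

d has just one choice, so d = 2. Remove 2 from g.
That leaves e = 6.
f must be 8 (only option left). Strike 8 from p.
That leaves g = 5. So c can't be 5.
h's domain is down to {7}, so h = 7.
c must be 4 (only option left). Remove 4 from p.
That leaves p = 3.

c=4, d=2, e=6, f=8, g=5, h=7, p=3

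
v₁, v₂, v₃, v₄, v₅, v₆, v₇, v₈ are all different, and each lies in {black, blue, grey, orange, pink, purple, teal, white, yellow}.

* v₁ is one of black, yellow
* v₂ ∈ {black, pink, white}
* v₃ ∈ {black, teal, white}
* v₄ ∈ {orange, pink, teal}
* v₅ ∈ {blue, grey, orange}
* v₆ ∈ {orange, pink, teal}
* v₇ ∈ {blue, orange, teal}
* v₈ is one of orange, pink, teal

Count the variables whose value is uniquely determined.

The 8 variables together cover exactly {black, blue, grey, orange, pink, teal, white, yellow} — 8 values for 8 variables — and grey appears only in v₅'s list, so v₅ = grey.
The 7 still-open variables together cover exactly {black, blue, orange, pink, teal, white, yellow} — 7 values for 7 variables — and blue appears only in v₇'s list, so v₇ = blue.
The 6 still-open variables draw from only 6 values {black, orange, pink, teal, white, yellow}, so each is used; only v₁ can be yellow, hence v₁ = yellow.
v₄, v₆, v₈ between them cover only {orange, pink, teal} — a naked triple. Remove those values from v₂, v₃.
Determined: v₁=yellow, v₅=grey, v₇=blue. The other variables each still have more than one consistent value. That makes 3.

3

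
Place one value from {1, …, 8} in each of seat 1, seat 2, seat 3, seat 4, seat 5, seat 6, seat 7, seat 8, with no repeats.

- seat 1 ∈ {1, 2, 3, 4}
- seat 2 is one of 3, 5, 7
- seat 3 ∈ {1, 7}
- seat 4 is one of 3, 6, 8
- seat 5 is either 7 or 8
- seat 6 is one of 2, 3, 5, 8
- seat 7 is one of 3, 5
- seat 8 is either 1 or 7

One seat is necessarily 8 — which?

The 8 variables draw from only 8 values {1, 2, 3, 4, 5, 6, 7, 8}, so each is used; only seat 1 can be 4, hence seat 1 = 4.
The 7 still-open variables together cover exactly {1, 2, 3, 5, 6, 7, 8} — 7 values for 7 variables — and 2 appears only in seat 6's list, so seat 6 = 2.
The 6 still-open variables together cover exactly {1, 3, 5, 6, 7, 8} — 6 values for 6 variables — and 6 appears only in seat 4's list, so seat 4 = 6.
The 5 still-open variables draw from only 5 values {1, 3, 5, 7, 8}, so each is used; only seat 5 can be 8, hence seat 5 = 8.

seat 5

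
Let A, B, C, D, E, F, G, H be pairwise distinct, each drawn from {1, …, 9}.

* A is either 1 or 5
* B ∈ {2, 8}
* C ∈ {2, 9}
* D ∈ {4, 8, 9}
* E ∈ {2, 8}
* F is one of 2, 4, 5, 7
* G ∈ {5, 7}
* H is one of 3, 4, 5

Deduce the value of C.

9

Among the 8 variables, 1 fits only A (and all 8 values in {1, 2, 3, 4, 5, 7, 8, 9} must be used), so A = 1.
Among the 7 still-open variables, 3 fits only H (and all 7 values in {2, 3, 4, 5, 7, 8, 9} must be used), so H = 3.
B and E share exactly the 2 values {2, 8}; by pigeonhole those values go to them, so strike 2, 8 from C, D, F.
So C = 9.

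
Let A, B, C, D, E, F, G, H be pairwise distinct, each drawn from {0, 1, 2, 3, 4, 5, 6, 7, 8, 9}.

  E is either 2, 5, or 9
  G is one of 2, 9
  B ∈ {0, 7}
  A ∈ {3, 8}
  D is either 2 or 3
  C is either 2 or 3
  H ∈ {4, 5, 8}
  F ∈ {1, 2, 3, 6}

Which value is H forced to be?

C and D share exactly the 2 values {2, 3}; by pigeonhole those values go to them, so strike 2, 3 from A, E, F, G.
That leaves A = 8. Remove 8 from H.
That leaves G = 9. Strike 9 from E.
E must be 5 (only option left). Remove 5 from H.
So H = 4.

4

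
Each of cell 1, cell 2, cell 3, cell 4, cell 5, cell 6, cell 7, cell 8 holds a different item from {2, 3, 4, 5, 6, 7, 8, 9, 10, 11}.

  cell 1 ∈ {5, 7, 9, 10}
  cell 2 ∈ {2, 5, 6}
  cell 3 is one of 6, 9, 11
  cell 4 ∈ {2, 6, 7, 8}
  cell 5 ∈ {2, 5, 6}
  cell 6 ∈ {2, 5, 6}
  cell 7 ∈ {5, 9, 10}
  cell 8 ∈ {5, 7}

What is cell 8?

Among the 8 variables, 8 fits only cell 4 (and all 8 values in {2, 5, 6, 7, 8, 9, 10, 11} must be used), so cell 4 = 8.
The 7 still-open variables draw from only 7 values {2, 5, 6, 7, 9, 10, 11}, so each is used; only cell 3 can be 11, hence cell 3 = 11.
The 3 variables cell 2, cell 5, cell 6 are confined to {2, 5, 6}, which locks those values in; drop them from cell 1, cell 7, cell 8.
So cell 8 = 7.

7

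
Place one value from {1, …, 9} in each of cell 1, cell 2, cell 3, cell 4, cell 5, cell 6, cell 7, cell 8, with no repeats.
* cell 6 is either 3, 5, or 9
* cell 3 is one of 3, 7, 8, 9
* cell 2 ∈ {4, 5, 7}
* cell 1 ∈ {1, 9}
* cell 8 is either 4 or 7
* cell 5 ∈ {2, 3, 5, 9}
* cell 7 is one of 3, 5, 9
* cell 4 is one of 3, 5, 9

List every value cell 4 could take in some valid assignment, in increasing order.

3, 5, 9

The 8 variables draw from only 8 values {1, 2, 3, 4, 5, 7, 8, 9}, so each is used; only cell 1 can be 1, hence cell 1 = 1.
The 7 still-open variables draw from only 7 values {2, 3, 4, 5, 7, 8, 9}, so each is used; only cell 5 can be 2, hence cell 5 = 2.
The 6 still-open variables draw from only 6 values {3, 4, 5, 7, 8, 9}, so each is used; only cell 3 can be 8, hence cell 3 = 8.
cell 4, cell 6, cell 7 between them cover only {3, 5, 9} — a naked triple. Remove those values from cell 2.
No further eliminations apply; cell 4 can still be any of 3, 5, 9.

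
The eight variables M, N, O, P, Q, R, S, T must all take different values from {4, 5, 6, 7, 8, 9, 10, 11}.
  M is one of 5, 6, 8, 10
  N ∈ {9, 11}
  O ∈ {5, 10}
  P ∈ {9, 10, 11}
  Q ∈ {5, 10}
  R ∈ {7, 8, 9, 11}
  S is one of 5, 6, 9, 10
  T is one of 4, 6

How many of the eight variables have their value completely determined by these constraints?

4

Among the 8 variables, 4 fits only T (and all 8 values in {4, 5, 6, 7, 8, 9, 10, 11} must be used), so T = 4.
Among the 7 still-open variables, 7 fits only R (and all 7 values in {5, 6, 7, 8, 9, 10, 11} must be used), so R = 7.
The 6 still-open variables draw from only 6 values {5, 6, 8, 9, 10, 11}, so each is used; only M can be 8, hence M = 8.
The 5 still-open variables draw from only 5 values {5, 6, 9, 10, 11}, so each is used; only S can be 6, hence S = 6.
The 2 variables O and Q are confined to {5, 10}, which locks those values in; drop them from P.
Determined: M=8, R=7, S=6, T=4. The other variables each still have more than one consistent value. That makes 4.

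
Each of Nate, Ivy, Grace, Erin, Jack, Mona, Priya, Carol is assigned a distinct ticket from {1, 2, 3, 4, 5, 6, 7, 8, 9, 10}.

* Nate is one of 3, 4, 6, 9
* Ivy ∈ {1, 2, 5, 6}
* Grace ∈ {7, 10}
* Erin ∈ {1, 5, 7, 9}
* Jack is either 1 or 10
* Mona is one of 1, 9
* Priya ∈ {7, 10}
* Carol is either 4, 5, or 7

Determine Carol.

Grace and Priya share exactly the 2 values {7, 10}; by pigeonhole those values go to them, so strike 7, 10 from Erin, Jack, Carol.
Jack's domain is down to {1}, so Jack = 1. So Ivy, Erin, Mona can't be 1.
Mona's domain is down to {9}, so Mona = 9. Remove 9 from Nate, Erin.
Erin has just one choice, so Erin = 5. Eliminate 5 elsewhere: Ivy, Carol.
So Carol = 4.

4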